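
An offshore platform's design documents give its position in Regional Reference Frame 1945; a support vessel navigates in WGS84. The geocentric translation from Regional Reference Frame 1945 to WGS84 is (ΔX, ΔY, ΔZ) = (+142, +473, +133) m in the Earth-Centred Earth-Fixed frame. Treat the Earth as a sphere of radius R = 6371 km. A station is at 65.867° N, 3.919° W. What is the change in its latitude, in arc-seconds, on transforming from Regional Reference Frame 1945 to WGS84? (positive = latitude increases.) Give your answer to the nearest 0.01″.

Δφ = -1.47″

sin φ = 0.912599, cos φ = 0.408856, sin λ = -0.068346, cos λ = 0.997662.
North component: ΔN = −sin φ cos λ·ΔX − sin φ sin λ·ΔY + cos φ·ΔZ = −(0.912599)(0.997662)(142) − (0.912599)(-0.068346)(473) + (0.408856)(133) = -45.41 m.
1° of latitude spans πR/180 = 111195 m, so Δφ = -45.41 / 111195 × 3600 = -1.470″.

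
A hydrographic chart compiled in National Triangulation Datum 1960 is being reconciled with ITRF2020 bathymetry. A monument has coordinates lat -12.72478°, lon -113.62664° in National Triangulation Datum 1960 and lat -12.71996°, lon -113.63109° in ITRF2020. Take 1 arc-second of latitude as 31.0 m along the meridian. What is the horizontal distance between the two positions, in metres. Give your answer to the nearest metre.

Δφ = -12.71996° − -12.72478° = +0.00482°; Δλ = -113.63109° − -113.62664° = -0.00445°.
1° of latitude = 3600 × 31.00 = 111600 m.
ΔN = Δφ × 111600 = 537.9 m; ΔE = Δλ × 111600 × cos(-12.72478°) = -0.00445 × 111600 × 0.975439 = -484.4 m.
Distance = √(ΔE² + ΔN²) = √((-484.4)² + 537.9²) = 723.9 m.

724 m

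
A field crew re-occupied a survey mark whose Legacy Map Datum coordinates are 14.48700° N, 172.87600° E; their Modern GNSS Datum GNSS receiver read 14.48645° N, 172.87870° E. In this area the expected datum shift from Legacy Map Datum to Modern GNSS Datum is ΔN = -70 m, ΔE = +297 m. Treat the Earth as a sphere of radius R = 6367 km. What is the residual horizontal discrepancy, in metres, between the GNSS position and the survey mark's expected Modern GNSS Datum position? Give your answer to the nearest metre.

Observed coordinate differences: Δφ = -0.00055°, Δλ = +0.00270°.
Converting to metres (1° lat = 111125 m, cos φ = 0.968204): observed ΔN = -61.1 m, observed ΔE = 290.5 m.
Subtracting the expected shift leaves a residual of -61.1 − (-70) = 8.9 m north and 290.5 − (297) = -6.5 m east.
Residual distance = √(8.9² + (-6.5)²) = 11.0 m.

11 m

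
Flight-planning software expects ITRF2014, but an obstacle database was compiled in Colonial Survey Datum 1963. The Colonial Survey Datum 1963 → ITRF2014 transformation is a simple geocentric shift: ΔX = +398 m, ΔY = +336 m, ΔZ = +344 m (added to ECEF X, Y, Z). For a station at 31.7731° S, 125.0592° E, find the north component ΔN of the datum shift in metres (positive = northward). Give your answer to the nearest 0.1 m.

ΔN = 316.9 m

The local north axis is (−sin φ cos λ, −sin φ sin λ, cos φ), giving ΔN = -120.381 + 144.822 + 292.448 = 316.89 m.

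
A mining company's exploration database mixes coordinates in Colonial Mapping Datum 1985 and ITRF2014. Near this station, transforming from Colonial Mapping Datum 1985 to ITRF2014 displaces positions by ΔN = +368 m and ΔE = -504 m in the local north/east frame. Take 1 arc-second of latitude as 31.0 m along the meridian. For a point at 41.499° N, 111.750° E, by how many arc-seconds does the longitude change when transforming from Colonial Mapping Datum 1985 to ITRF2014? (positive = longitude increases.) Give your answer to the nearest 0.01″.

Δλ = -21.71″

At latitude 41.499°, cos φ = 0.748967.
1″ of longitude at this latitude = 31.00 × cos φ = 23.2180 m, so Δλ = -504.0 / 23.2180 = -21.707″.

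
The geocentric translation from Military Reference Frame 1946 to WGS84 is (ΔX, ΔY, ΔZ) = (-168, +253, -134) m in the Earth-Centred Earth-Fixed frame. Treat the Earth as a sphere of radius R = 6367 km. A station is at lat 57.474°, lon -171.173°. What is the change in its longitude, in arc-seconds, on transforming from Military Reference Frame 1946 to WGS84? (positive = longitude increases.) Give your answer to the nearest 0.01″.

Δλ = -16.62″

sin φ = 0.843148, cos φ = 0.537682, sin λ = -0.153452, cos λ = -0.988156.
East component: ΔE = −sin λ·ΔX + cos λ·ΔY = −(-0.153452)(-168) + (-0.988156)(253) = -275.78 m.
1° of latitude spans πR/180 = 111125 m; at latitude φ, 1° of longitude spans that × cos φ = 59750.0 m, so Δλ = -275.78 / 59750.0 × 3600 = -16.616″.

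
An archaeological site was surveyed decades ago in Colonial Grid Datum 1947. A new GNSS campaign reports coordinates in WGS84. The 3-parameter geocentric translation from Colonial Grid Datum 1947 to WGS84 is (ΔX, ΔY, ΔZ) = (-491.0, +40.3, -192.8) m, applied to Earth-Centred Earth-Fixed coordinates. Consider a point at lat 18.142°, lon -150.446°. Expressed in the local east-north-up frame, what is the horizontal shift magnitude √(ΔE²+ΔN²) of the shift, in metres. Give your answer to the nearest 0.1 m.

415.9 m

At φ = 18.142°, λ = -150.446°: sin φ = 0.311373, cos φ = 0.950288, sin λ = -0.493244, cos λ = -0.869891.
ΔE = −sin λ·ΔX + cos λ·ΔY = −(-0.493244)·(-491.0) + (-0.869891)·(40.3) = -277.24 m.
ΔN = −sin φ cos λ·ΔX − sin φ sin λ·ΔY + cos φ·ΔZ = −(0.311373)(-0.869891)(-491.0) − (0.311373)(-0.493244)(40.3) + (0.950288)(-192.8) = -310.02 m.
Horizontal magnitude = √(ΔE² + ΔN²) = √((-277.24)² + (-310.02)²) = 415.90 m.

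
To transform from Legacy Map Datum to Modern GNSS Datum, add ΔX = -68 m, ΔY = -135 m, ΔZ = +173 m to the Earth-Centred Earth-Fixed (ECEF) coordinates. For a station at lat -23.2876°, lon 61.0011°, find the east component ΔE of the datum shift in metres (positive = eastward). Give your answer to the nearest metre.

At φ = -23.2876°, λ = 61.0011°: sin φ = -0.395347, cos φ = 0.918532, sin λ = 0.874629, cos λ = 0.484793.
ΔE = −sin λ·ΔX + cos λ·ΔY = −(0.874629)·(-68) + (0.484793)·(-135) = -5.97 m.

ΔE = -6 m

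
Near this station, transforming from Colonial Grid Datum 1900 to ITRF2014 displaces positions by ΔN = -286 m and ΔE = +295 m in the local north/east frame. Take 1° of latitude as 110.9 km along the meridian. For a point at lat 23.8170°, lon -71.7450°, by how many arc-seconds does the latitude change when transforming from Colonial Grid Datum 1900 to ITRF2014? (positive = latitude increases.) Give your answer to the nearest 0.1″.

1° of latitude = 110.9 km, so Δφ = -286.0 / 110900 = -0.0025789° = -9.284″.

Δφ = -9.3″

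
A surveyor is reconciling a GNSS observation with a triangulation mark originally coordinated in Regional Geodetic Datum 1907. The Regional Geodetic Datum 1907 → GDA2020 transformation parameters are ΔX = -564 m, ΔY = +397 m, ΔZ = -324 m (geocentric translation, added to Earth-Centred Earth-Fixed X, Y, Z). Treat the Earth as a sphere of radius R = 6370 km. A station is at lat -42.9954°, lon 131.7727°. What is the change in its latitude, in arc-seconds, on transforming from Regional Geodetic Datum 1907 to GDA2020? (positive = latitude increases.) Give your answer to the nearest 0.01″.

sin φ = -0.681940, cos φ = 0.731408, sin λ = 0.745794, cos λ = -0.666177.
North component: ΔN = −sin φ cos λ·ΔX − sin φ sin λ·ΔY + cos φ·ΔZ = −(-0.681940)(-0.666177)(-564) − (-0.681940)(0.745794)(397) + (0.731408)(-324) = 221.15 m.
1° of latitude spans πR/180 = 111177 m, so Δφ = 221.15 / 111177 × 3600 = 7.161″.

Δφ = 7.16″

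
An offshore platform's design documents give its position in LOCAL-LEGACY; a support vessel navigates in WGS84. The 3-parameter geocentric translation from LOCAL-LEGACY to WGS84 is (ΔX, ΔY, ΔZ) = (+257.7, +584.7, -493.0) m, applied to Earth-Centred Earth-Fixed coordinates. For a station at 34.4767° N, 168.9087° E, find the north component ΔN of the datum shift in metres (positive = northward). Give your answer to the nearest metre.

ΔN = -327 m

The local north axis is (−sin φ cos λ, −sin φ sin λ, cos φ), giving ΔN = 143.152 − 63.672 − 406.408 = -326.93 m.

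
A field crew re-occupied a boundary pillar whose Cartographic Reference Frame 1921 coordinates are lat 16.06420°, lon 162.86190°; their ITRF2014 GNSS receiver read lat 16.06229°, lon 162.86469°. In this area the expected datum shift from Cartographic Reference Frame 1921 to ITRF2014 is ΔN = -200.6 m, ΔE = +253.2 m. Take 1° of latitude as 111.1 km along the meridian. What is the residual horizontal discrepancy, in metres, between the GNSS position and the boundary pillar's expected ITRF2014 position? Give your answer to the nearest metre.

46 m

Observed coordinate differences: Δφ = -0.00191°, Δλ = +0.00279°.
Converting to metres (1° lat = 111100 m, cos φ = 0.960952): observed ΔN = -212.2 m, observed ΔE = 297.9 m.
Subtracting the expected shift leaves a residual of -212.2 − (-200.6) = -11.6 m north and 297.9 − (253.2) = 44.7 m east.
Residual distance = √((-11.6)² + 44.7²) = 46.1 m.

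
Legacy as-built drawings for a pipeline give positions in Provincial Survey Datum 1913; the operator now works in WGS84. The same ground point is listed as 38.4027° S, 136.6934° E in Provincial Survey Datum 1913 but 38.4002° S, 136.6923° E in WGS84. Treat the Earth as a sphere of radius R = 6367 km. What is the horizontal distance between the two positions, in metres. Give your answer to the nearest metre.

Δφ = -38.4002° − -38.4027° = +0.0025°; Δλ = 136.6923° − 136.6934° = -0.0011°.
1° along a meridian = πR/180 = 111125 m.
ΔN = Δφ × 111125 = 277.8 m; ΔE = Δλ × 111125 × cos(-38.4027°) = -0.0011 × 111125 × 0.783664 = -95.8 m.
Distance = √(ΔE² + ΔN²) = √((-95.8)² + 277.8²) = 293.9 m.

294 m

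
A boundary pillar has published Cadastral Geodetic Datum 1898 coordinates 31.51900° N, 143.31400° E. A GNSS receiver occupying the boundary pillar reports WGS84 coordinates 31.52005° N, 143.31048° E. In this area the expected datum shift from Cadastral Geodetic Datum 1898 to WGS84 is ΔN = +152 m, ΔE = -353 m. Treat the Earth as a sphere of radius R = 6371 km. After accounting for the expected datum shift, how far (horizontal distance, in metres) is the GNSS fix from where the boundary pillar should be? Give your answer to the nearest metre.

Observed coordinate differences: Δφ = +0.00105°, Δλ = -0.00352°.
Converting to metres (1° lat = 111195 m, cos φ = 0.852467): observed ΔN = 116.8 m, observed ΔE = -333.7 m.
Subtracting the expected shift leaves a residual of 116.8 − (152) = -35.2 m north and -333.7 − (-353) = 19.3 m east.
Residual distance = √((-35.2)² + 19.3²) = 40.2 m.

40 m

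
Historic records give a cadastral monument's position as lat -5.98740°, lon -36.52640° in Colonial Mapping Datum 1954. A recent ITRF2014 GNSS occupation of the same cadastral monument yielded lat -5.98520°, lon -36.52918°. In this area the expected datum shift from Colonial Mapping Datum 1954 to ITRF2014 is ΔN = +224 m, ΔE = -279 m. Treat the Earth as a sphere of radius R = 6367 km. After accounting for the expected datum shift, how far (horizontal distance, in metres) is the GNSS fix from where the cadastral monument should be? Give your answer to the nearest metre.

35 m

Observed coordinate differences: Δφ = +0.00220°, Δλ = -0.00278°.
Converting to metres (1° lat = 111125 m, cos φ = 0.994545): observed ΔN = 244.5 m, observed ΔE = -307.2 m.
Subtracting the expected shift leaves a residual of 244.5 − (224) = 20.5 m north and -307.2 − (-279) = -28.2 m east.
Residual distance = √(20.5² + (-28.2)²) = 34.9 m.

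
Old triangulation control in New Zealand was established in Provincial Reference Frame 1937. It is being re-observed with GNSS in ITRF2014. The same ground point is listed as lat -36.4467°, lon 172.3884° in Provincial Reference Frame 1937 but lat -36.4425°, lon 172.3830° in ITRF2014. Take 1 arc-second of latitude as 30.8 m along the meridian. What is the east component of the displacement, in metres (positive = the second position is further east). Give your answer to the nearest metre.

Δφ = -36.4425° − -36.4467° = +0.0042°; Δλ = 172.3830° − 172.3884° = -0.0054°.
1° of latitude = 3600 × 30.80 = 110880 m.
ΔN = Δφ × 110880 = 465.7 m; ΔE = Δλ × 110880 × cos(-36.4467°) = -0.0054 × 110880 × 0.804410 = -481.6 m.

ΔE = -482 m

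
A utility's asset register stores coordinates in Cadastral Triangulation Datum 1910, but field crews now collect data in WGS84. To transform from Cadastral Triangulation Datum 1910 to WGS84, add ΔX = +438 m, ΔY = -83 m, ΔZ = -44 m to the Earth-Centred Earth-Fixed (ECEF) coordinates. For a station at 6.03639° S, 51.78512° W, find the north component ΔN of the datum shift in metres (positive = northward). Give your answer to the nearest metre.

ΔN = -8 m

At φ = -6.03639°, λ = -51.78512°: sin φ = -0.105160, cos φ = 0.994455, sin λ = -0.785696, cos λ = 0.618612.
ΔN = −sin φ cos λ·ΔX − sin φ sin λ·ΔY + cos φ·ΔZ = −(-0.105160)(0.618612)(438) − (-0.105160)(-0.785696)(-83) + (0.994455)(-44) = -8.40 m.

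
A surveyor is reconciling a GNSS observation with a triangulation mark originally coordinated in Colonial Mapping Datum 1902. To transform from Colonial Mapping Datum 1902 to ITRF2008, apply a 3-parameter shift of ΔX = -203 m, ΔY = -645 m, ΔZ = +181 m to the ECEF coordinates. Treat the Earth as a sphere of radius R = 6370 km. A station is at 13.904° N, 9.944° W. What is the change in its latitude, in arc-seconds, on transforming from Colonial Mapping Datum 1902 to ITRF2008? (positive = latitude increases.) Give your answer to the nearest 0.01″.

sin φ = 0.240296, cos φ = 0.970700, sin λ = -0.172686, cos λ = 0.984977.
North component: ΔN = −sin φ cos λ·ΔX − sin φ sin λ·ΔY + cos φ·ΔZ = −(0.240296)(0.984977)(-203) − (0.240296)(-0.172686)(-645) + (0.970700)(181) = 196.98 m.
1° of latitude spans πR/180 = 111177 m, so Δφ = 196.98 / 111177 × 3600 = 6.378″.

Δφ = 6.38″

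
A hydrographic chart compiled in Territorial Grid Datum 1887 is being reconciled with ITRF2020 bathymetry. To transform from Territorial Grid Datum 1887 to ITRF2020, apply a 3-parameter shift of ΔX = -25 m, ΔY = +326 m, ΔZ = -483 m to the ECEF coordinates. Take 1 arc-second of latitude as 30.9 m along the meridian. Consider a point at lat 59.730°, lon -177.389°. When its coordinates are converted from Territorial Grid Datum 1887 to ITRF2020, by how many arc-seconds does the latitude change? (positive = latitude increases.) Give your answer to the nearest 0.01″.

Δφ = -8.16″

sin φ = 0.863660, cos φ = 0.504075, sin λ = -0.045555, cos λ = -0.998962.
North component: ΔN = −sin φ cos λ·ΔX − sin φ sin λ·ΔY + cos φ·ΔZ = −(0.863660)(-0.998962)(-25) − (0.863660)(-0.045555)(326) + (0.504075)(-483) = -252.21 m.
1° of latitude spans 3600 × 30.90 = 111240 m, so Δφ = -252.21 / 111240 × 3600 = -8.162″.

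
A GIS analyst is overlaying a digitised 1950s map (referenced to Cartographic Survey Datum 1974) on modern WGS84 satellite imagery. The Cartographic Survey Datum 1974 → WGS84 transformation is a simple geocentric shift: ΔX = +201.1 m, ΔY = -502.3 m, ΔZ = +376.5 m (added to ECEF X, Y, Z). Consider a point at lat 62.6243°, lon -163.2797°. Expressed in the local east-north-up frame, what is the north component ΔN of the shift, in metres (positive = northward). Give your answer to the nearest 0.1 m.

ΔN = 215.8 m

At φ = 62.6243°, λ = -163.2797°: sin φ = 0.888010, cos φ = 0.459823, sin λ = -0.287700, cos λ = -0.957721.
ΔN = −sin φ cos λ·ΔX − sin φ sin λ·ΔY + cos φ·ΔZ = −(0.888010)(-0.957721)(201.1) − (0.888010)(-0.287700)(-502.3) + (0.459823)(376.5) = 215.82 m.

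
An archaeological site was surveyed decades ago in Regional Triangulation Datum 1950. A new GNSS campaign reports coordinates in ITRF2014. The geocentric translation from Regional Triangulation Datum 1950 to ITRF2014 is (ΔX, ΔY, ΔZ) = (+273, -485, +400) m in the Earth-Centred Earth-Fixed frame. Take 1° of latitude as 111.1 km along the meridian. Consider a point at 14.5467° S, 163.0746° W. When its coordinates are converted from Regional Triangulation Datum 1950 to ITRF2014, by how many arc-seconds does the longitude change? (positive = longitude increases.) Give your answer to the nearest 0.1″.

sin φ = -0.251169, cos φ = 0.967943, sin λ = -0.291126, cos λ = -0.956685.
East component: ΔE = −sin λ·ΔX + cos λ·ΔY = −(-0.291126)(273) + (-0.956685)(-485) = 543.47 m.
1° of latitude spans 111100 m; at latitude φ, 1° of longitude spans that × cos φ = 107538.5 m, so Δλ = 543.47 / 107538.5 × 3600 = 18.193″.

Δλ = 18.2″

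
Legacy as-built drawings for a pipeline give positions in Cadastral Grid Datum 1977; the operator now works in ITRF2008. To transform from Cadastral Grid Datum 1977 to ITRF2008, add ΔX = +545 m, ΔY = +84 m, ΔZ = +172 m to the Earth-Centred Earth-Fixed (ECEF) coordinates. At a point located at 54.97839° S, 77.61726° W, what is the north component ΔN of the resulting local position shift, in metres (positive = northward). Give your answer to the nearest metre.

The local north axis is (−sin φ cos λ, −sin φ sin λ, cos φ), giving ΔN = 95.709 − 67.190 + 98.708 = 127.23 m.

ΔN = 127 m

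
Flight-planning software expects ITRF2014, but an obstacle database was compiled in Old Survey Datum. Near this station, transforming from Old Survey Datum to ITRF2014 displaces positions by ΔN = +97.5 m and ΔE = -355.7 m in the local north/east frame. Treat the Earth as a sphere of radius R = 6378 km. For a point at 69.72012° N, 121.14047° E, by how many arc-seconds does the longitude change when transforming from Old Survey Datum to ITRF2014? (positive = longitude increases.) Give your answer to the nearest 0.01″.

Δλ = -33.19″

At latitude 69.72012°, cos φ = 0.346606.
One radian of longitude at latitude φ spans R cos φ, so Δλ = ΔE / (R cos φ) = -355.7 / (6378000 × 0.346606) = -1.6090e-04 rad = -33.189″.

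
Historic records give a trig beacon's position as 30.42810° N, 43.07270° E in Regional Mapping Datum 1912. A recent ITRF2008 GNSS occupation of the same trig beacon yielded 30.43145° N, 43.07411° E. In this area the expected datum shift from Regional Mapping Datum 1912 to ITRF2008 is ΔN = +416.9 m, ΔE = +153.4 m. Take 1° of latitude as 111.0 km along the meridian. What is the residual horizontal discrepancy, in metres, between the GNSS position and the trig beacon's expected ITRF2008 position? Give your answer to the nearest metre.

49 m

Observed coordinate differences: Δφ = +0.00335°, Δλ = +0.00141°.
Converting to metres (1° lat = 111000 m, cos φ = 0.862265): observed ΔN = 371.9 m, observed ΔE = 135.0 m.
Subtracting the expected shift leaves a residual of 371.9 − (416.9) = -45.0 m north and 135.0 − (153.4) = -18.4 m east.
Residual distance = √((-45.0)² + (-18.4)²) = 48.7 m.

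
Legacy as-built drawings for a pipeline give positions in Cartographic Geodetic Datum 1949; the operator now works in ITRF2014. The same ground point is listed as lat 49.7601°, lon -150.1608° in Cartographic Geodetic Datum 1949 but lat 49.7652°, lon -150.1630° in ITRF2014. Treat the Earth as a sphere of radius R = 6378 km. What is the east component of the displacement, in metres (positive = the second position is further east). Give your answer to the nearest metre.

ΔE = -158 m

Δφ = 49.7652° − 49.7601° = +0.0051°; Δλ = -150.1630° − -150.1608° = -0.0022°.
1° along a meridian = πR/180 = 111317 m.
ΔN = Δφ × 111317 = 567.7 m; ΔE = Δλ × 111317 × cos(49.7601°) = -0.0022 × 111317 × 0.645989 = -158.2 m.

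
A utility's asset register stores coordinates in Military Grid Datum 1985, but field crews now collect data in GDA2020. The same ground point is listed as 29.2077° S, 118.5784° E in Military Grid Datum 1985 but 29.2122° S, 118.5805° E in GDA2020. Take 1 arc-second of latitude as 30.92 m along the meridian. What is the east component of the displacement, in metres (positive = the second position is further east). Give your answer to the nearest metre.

Δφ = -29.2122° − -29.2077° = -0.0045°; Δλ = 118.5805° − 118.5784° = +0.0021°.
1° of latitude = 3600 × 30.92 = 111312 m.
ΔN = Δφ × 111312 = -500.9 m; ΔE = Δλ × 111312 × cos(-29.2077°) = +0.0021 × 111312 × 0.872857 = 204.0 m.

ΔE = 204 m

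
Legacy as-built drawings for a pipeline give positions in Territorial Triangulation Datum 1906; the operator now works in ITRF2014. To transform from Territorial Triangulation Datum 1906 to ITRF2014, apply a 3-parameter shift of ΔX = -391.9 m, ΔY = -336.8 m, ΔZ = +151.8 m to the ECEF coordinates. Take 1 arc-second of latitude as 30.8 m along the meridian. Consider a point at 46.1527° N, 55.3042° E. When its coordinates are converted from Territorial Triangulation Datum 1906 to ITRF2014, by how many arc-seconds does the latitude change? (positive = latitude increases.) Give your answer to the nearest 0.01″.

sin φ = 0.721189, cos φ = 0.692739, sin λ = 0.822186, cos λ = 0.569219.
North component: ΔN = −sin φ cos λ·ΔX − sin φ sin λ·ΔY + cos φ·ΔZ = −(0.721189)(0.569219)(-391.9) − (0.721189)(0.822186)(-336.8) + (0.692739)(151.8) = 465.74 m.
1° of latitude spans 3600 × 30.80 = 110880 m, so Δφ = 465.74 / 110880 × 3600 = 15.122″.

Δφ = 15.12″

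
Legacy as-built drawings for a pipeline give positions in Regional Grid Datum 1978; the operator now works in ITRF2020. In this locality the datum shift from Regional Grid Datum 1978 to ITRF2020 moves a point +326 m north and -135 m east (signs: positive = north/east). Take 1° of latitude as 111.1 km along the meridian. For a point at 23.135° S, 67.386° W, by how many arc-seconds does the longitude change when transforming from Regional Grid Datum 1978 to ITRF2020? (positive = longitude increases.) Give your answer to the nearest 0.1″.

Δλ = -4.8″

At latitude -23.135°, cos φ = 0.919582.
1° of longitude at this latitude = 111.1 × cos φ = 102.17 km, so Δλ = -135.0 / 102165.5 = -0.0013214° = -4.757″.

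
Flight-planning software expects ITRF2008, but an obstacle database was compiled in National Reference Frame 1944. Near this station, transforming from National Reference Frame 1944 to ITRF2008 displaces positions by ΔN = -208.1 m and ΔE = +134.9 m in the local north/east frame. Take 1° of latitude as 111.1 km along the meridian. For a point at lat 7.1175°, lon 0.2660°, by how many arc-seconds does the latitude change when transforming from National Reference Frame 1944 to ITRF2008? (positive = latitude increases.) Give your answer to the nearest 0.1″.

1° of latitude = 111.1 km, so Δφ = -208.1 / 111100 = -0.0018731° = -6.743″.

Δφ = -6.7″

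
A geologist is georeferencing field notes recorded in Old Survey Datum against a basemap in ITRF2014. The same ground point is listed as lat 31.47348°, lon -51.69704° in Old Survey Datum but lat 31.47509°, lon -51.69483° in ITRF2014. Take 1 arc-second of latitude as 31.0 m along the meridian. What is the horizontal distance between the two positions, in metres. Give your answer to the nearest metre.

Δφ = 31.47509° − 31.47348° = +0.00161°; Δλ = -51.69483° − -51.69704° = +0.00221°.
1° of latitude = 3600 × 31.00 = 111600 m.
ΔN = Δφ × 111600 = 179.7 m; ΔE = Δλ × 111600 × cos(31.47348°) = +0.00221 × 111600 × 0.852882 = 210.4 m.
Distance = √(ΔE² + ΔN²) = √(210.4² + 179.7²) = 276.6 m.

277 m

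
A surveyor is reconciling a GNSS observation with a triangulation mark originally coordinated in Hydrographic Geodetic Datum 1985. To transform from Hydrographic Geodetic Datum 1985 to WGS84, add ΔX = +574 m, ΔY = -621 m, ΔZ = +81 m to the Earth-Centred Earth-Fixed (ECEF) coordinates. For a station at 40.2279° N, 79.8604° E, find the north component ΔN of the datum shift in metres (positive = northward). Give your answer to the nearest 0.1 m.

ΔN = 391.4 m

At φ = 40.2279°, λ = 79.8604°: sin φ = 0.645830, cos φ = 0.763482, sin λ = 0.984382, cos λ = 0.176047.
ΔN = −sin φ cos λ·ΔX − sin φ sin λ·ΔY + cos φ·ΔZ = −(0.645830)(0.176047)(574) − (0.645830)(0.984382)(-621) + (0.763482)(81) = 391.38 m.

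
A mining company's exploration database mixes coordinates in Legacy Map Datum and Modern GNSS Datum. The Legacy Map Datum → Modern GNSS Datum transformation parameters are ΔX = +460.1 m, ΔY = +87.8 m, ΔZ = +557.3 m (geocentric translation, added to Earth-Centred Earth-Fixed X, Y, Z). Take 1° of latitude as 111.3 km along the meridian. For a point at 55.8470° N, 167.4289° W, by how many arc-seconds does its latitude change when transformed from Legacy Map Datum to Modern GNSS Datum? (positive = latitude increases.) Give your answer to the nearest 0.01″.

sin φ = 0.827541, cos φ = 0.561405, sin λ = -0.217651, cos λ = -0.976027.
North component: ΔN = −sin φ cos λ·ΔX − sin φ sin λ·ΔY + cos φ·ΔZ = −(0.827541)(-0.976027)(460.1) − (0.827541)(-0.217651)(87.8) + (0.561405)(557.3) = 700.31 m.
1° of latitude spans 111300 m, so Δφ = 700.31 / 111300 × 3600 = 22.651″.

Δφ = 22.65″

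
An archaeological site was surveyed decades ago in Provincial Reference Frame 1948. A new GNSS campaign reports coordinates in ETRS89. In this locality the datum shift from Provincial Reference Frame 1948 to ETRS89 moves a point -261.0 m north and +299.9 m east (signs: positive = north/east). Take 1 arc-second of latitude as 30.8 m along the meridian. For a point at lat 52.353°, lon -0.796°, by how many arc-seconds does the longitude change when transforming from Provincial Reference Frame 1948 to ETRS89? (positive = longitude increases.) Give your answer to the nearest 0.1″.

At latitude 52.353°, cos φ = 0.610795.
1″ of longitude at this latitude = 30.80 × cos φ = 18.8125 m, so Δλ = 299.9 / 18.8125 = 15.942″.

Δλ = 15.9″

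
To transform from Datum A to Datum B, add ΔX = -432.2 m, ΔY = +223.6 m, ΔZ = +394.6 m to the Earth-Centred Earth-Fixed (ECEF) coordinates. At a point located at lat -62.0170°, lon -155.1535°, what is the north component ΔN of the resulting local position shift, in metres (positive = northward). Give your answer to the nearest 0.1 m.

ΔN = 448.5 m

The local north axis is (−sin φ cos λ, −sin φ sin λ, cos φ), giving ΔN = 346.342 − 82.970 + 185.150 = 448.52 m.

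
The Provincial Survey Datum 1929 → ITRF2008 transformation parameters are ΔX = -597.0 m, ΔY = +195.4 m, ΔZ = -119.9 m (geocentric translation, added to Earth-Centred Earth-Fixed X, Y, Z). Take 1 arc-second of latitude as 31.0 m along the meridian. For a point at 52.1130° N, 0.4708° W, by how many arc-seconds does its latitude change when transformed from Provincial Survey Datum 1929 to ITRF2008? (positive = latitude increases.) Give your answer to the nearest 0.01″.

sin φ = 0.789223, cos φ = 0.614106, sin λ = -0.008217, cos λ = 0.999966.
North component: ΔN = −sin φ cos λ·ΔX − sin φ sin λ·ΔY + cos φ·ΔZ = −(0.789223)(0.999966)(-597.0) − (0.789223)(-0.008217)(195.4) + (0.614106)(-119.9) = 398.79 m.
1° of latitude spans 3600 × 31.00 = 111600 m, so Δφ = 398.79 / 111600 × 3600 = 12.864″.

Δφ = 12.86″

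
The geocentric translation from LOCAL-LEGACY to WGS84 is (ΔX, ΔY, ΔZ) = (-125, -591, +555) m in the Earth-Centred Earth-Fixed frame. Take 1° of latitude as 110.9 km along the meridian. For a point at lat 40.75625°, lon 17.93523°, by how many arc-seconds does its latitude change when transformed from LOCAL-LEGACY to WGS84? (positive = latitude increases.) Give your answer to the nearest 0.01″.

sin φ = 0.652842, cos φ = 0.757494, sin λ = 0.307942, cos λ = 0.951405.
North component: ΔN = −sin φ cos λ·ΔX − sin φ sin λ·ΔY + cos φ·ΔZ = −(0.652842)(0.951405)(-125) − (0.652842)(0.307942)(-591) + (0.757494)(555) = 616.86 m.
1° of latitude spans 110900 m, so Δφ = 616.86 / 110900 × 3600 = 20.024″.

Δφ = 20.02″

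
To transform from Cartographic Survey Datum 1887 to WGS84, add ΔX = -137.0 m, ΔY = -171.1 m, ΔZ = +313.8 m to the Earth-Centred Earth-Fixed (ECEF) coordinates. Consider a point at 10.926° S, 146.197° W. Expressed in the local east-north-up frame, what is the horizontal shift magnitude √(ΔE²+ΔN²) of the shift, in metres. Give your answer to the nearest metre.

354 m

The local east axis at (φ, λ) is (−sin λ, cos λ, 0), so ΔE = −sin(-146.197°)·(-137.0) + cos(-146.197°)·(-171.1) = 65.96 m.
The local north axis is (−sin φ cos λ, −sin φ sin λ, cos φ), giving ΔN = 21.578 + 18.042 + 308.112 = 347.73 m.
Horizontal magnitude = √(ΔE² + ΔN²) = √(65.96² + 347.73²) = 353.93 m.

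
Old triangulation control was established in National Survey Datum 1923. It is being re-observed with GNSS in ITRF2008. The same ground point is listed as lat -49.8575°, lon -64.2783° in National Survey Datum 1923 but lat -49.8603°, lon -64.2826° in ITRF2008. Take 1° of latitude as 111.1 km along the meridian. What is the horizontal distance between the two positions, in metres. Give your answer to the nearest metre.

438 m

Δφ = -49.8603° − -49.8575° = -0.0028°; Δλ = -64.2826° − -64.2783° = -0.0043°.
ΔN = Δφ × 111100 = -311.1 m; ΔE = Δλ × 111100 × cos(-49.8575°) = -0.0043 × 111100 × 0.644691 = -308.0 m.
Distance = √(ΔE² + ΔN²) = √((-308.0)² + (-311.1)²) = 437.8 m.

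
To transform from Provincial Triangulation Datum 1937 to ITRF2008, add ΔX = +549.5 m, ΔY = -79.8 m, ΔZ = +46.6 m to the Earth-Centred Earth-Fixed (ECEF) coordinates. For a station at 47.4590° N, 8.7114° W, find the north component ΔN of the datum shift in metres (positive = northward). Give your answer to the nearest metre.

The local north axis is (−sin φ cos λ, −sin φ sin λ, cos φ), giving ΔN = -400.197 − 8.905 + 31.507 = -377.60 m.

ΔN = -378 m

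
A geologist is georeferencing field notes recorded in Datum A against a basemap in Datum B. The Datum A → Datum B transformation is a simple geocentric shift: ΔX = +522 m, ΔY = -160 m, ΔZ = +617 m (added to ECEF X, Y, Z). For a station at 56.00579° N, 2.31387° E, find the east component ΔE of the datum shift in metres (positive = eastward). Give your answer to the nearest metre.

The local east axis at (φ, λ) is (−sin λ, cos λ, 0), so ΔE = −sin(2.31387°)·522 + cos(2.31387°)·(-160) = -180.94 m.

ΔE = -181 m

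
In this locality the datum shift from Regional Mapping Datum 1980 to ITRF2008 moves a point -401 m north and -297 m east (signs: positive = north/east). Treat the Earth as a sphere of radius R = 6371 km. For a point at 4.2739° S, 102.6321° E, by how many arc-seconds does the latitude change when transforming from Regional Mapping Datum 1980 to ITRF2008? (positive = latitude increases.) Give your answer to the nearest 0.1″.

On a sphere of radius R, 1 rad of latitude = R, so Δφ = ΔN / R = -401.0 / 6371000 = -6.2941e-05 rad = -12.983″.

Δφ = -13.0″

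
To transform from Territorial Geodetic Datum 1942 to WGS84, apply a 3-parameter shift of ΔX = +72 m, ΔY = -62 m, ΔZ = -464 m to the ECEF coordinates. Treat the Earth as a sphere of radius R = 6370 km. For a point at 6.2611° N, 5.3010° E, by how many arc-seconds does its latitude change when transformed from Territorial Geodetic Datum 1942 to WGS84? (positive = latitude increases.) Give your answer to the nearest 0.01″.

Δφ = -15.17″

sin φ = 0.109059, cos φ = 0.994035, sin λ = 0.092388, cos λ = 0.995723.
North component: ΔN = −sin φ cos λ·ΔX − sin φ sin λ·ΔY + cos φ·ΔZ = −(0.109059)(0.995723)(72) − (0.109059)(0.092388)(-62) + (0.994035)(-464) = -468.43 m.
1° of latitude spans πR/180 = 111177 m, so Δφ = -468.43 / 111177 × 3600 = -15.168″.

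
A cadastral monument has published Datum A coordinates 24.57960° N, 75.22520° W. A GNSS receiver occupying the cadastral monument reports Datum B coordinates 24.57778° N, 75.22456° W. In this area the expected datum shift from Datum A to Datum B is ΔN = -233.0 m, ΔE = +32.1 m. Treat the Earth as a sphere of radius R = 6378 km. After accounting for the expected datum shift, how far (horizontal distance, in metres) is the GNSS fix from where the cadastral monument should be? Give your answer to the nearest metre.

45 m

Observed coordinate differences: Δφ = -0.00182°, Δλ = +0.00064°.
Converting to metres (1° lat = 111317 m, cos φ = 0.909384): observed ΔN = -202.6 m, observed ΔE = 64.8 m.
Subtracting the expected shift leaves a residual of -202.6 − (-233.0) = 30.4 m north and 64.8 − (32.1) = 32.7 m east.
Residual distance = √(30.4² + 32.7²) = 44.6 m.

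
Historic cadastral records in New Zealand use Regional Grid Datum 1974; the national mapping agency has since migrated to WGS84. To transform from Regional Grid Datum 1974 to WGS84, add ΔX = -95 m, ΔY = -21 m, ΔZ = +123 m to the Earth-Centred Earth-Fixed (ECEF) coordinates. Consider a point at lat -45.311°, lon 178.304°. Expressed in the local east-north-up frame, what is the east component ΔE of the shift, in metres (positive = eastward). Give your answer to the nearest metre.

ΔE = 24 m

The local east axis at (φ, λ) is (−sin λ, cos λ, 0), so ΔE = −sin(178.304°)·(-95) + cos(178.304°)·(-21) = 23.80 m.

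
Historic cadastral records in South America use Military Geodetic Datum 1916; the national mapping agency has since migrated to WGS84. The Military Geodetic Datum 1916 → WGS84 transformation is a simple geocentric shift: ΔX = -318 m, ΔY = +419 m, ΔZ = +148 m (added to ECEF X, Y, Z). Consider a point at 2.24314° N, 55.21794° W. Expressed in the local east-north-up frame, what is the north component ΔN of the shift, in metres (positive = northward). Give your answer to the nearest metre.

ΔN = 168 m

The local north axis is (−sin φ cos λ, −sin φ sin λ, cos φ), giving ΔN = 7.100 + 13.470 + 147.887 = 168.46 m.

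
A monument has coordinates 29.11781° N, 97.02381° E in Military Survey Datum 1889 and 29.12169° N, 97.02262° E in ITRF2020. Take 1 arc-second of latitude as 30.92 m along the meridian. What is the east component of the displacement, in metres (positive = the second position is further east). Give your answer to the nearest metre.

ΔE = -116 m

Δφ = 29.12169° − 29.11781° = +0.00388°; Δλ = 97.02262° − 97.02381° = -0.00119°.
1° of latitude = 3600 × 30.92 = 111312 m.
ΔN = Δφ × 111312 = 431.9 m; ΔE = Δλ × 111312 × cos(29.11781°) = -0.00119 × 111312 × 0.873621 = -115.7 m.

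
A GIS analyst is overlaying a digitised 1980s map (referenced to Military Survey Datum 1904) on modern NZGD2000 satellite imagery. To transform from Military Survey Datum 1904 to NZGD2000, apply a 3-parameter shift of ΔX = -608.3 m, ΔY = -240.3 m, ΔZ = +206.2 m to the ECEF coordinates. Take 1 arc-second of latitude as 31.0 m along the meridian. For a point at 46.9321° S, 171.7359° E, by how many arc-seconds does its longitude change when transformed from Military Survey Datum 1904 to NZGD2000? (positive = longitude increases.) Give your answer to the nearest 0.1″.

Δλ = 15.4″

sin φ = -0.730545, cos φ = 0.682865, sin λ = 0.143736, cos λ = -0.989616.
East component: ΔE = −sin λ·ΔX + cos λ·ΔY = −(0.143736)(-608.3) + (-0.989616)(-240.3) = 325.24 m.
1° of latitude spans 3600 × 31.00 = 111600 m; at latitude φ, 1° of longitude spans that × cos φ = 76207.7 m, so Δλ = 325.24 / 76207.7 × 3600 = 15.364″.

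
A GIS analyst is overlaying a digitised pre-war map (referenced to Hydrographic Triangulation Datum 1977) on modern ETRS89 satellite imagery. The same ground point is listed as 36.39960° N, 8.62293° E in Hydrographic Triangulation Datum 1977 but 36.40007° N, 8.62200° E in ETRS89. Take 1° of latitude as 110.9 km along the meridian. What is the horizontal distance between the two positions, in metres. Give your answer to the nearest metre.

98 m

Δφ = 36.40007° − 36.39960° = +0.00047°; Δλ = 8.62200° − 8.62293° = -0.00093°.
ΔN = Δφ × 110900 = 52.1 m; ΔE = Δλ × 110900 × cos(36.39960°) = -0.00093 × 110900 × 0.804898 = -83.0 m.
Distance = √(ΔE² + ΔN²) = √((-83.0)² + 52.1²) = 98.0 m.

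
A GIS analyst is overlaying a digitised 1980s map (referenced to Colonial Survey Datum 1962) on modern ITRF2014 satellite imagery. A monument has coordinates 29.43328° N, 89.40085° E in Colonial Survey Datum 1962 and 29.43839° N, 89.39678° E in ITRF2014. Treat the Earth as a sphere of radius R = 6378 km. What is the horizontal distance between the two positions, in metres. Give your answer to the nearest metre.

Δφ = 29.43839° − 29.43328° = +0.00511°; Δλ = 89.39678° − 89.40085° = -0.00407°.
1° along a meridian = πR/180 = 111317 m.
ΔN = Δφ × 111317 = 568.8 m; ΔE = Δλ × 111317 × cos(29.43328°) = -0.00407 × 111317 × 0.870929 = -394.6 m.
Distance = √(ΔE² + ΔN²) = √((-394.6)² + 568.8²) = 692.3 m.

692 m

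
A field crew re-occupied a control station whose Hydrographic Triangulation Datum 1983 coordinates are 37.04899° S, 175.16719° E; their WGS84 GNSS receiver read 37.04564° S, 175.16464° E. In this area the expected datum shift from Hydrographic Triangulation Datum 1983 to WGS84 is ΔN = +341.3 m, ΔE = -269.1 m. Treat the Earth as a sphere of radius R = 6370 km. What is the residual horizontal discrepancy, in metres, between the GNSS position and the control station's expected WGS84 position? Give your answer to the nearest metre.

53 m

Observed coordinate differences: Δφ = +0.00335°, Δλ = -0.00255°.
Converting to metres (1° lat = 111177 m, cos φ = 0.798121): observed ΔN = 372.4 m, observed ΔE = -226.3 m.
Subtracting the expected shift leaves a residual of 372.4 − (341.3) = 31.1 m north and -226.3 − (-269.1) = 42.8 m east.
Residual distance = √(31.1² + 42.8²) = 53.0 m.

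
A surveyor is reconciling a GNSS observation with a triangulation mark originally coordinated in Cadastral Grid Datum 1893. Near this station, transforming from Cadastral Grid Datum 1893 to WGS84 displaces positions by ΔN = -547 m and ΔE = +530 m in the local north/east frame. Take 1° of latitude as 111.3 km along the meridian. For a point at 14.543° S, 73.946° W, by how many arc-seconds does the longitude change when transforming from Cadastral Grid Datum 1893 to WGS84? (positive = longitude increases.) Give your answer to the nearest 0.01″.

At latitude -14.543°, cos φ = 0.967959.
1° of longitude at this latitude = 111.3 × cos φ = 107.73 km, so Δλ = 530.0 / 107733.9 = 0.0049195° = 17.710″.

Δλ = 17.71″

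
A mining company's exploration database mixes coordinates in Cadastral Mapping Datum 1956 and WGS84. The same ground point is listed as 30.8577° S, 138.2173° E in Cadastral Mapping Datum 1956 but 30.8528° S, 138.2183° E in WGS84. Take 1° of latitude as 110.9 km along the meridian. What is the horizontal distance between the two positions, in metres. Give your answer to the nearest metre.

Δφ = -30.8528° − -30.8577° = +0.0049°; Δλ = 138.2183° − 138.2173° = +0.0010°.
ΔN = Δφ × 110900 = 543.4 m; ΔE = Δλ × 110900 × cos(-30.8577°) = +0.0010 × 110900 × 0.858444 = 95.2 m.
Distance = √(ΔE² + ΔN²) = √(95.2² + 543.4²) = 551.7 m.

552 m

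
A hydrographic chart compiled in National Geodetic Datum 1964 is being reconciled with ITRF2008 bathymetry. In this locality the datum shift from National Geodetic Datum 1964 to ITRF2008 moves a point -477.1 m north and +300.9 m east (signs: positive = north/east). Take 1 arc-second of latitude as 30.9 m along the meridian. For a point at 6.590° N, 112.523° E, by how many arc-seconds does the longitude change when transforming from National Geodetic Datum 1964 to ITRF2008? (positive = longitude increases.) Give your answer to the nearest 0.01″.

Δλ = 9.80″

At latitude 6.590°, cos φ = 0.993393.
1″ of longitude at this latitude = 30.90 × cos φ = 30.6958 m, so Δλ = 300.9 / 30.6958 = 9.803″.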